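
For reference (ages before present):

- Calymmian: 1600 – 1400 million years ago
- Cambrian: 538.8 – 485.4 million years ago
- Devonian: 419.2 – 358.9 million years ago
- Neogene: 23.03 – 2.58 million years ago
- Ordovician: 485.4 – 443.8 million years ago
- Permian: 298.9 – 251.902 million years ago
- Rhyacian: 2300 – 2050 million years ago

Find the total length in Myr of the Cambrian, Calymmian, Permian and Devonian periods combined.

Duration is start − end for each: (538.8 − 485.4) + (1600 − 1400) + (298.9 − 251.902) + (419.2 − 358.9).
That is 53.4 + 200 + 46.998 + 60.3, which totals 360.698 million years.

360.698 million years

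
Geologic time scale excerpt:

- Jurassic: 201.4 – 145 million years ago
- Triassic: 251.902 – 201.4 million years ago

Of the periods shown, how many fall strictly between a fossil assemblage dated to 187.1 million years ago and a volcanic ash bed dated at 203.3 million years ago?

0

Checking each listed span, none has both start < 203.3 Ma and end > 187.1 Ma — every period straddles one of the two dates or lies outside them — so the count is 0.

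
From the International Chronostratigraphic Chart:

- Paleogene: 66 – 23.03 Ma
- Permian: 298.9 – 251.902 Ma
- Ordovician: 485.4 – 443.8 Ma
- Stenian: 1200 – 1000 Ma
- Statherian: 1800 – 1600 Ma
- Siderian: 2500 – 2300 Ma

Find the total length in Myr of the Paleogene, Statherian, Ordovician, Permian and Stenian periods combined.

531.568 million years

Each duration: Paleogene = 42.97; Statherian = 200; Ordovician = 41.6; Permian = 46.998; Stenian = 200.
Sum: 42.97 + 200 + 41.6 + 46.998 + 200 = 531.568 Myr.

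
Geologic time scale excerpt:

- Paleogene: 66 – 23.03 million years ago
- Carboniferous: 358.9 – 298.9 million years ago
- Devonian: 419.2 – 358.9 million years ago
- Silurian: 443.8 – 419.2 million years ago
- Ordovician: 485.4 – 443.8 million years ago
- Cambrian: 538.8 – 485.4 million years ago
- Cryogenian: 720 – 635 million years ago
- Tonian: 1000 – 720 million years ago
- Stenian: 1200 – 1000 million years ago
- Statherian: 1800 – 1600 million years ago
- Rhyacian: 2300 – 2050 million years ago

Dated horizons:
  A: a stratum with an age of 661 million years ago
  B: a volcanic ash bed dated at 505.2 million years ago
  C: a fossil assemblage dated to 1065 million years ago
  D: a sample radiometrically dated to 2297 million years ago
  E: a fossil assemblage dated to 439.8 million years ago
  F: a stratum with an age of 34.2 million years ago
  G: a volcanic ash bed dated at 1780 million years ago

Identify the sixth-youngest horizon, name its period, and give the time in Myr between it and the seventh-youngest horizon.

G, in the Statherian; 517 million years to D

Smaller Ma means younger, so youngest first: F 34.2 < E 439.8 < B 505.2 < A 661 < C 1065 < G 1780 < D 2297.
Counting 6 along gives G (1780 Ma); the excerpt puts that inside the Statherian, 1800–1600 Ma.
Next in line is D (2297 Ma), and 2297 − 1780 = 517 Myr.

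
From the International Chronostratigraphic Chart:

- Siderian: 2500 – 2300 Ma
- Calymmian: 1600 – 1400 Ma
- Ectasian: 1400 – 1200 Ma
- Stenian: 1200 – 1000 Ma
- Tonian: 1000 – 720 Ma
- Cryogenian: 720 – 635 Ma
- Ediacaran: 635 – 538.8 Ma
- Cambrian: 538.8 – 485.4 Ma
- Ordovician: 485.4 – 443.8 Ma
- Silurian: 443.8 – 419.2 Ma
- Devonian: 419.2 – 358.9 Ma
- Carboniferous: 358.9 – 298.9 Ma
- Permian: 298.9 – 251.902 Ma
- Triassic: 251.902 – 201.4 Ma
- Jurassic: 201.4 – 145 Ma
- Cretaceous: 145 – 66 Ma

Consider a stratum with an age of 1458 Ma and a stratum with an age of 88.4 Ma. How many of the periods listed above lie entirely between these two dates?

The older date is 1458 Ma and the younger is 88.4 Ma.
Periods with start < 1458 and end > 88.4 Ma: Ectasian (1400–1200), Stenian (1200–1000), Tonian (1000–720), Cryogenian (720–635), Ediacaran (635–538.8), Cambrian (538.8–485.4), Ordovician (485.4–443.8), Silurian (443.8–419.2), Devonian (419.2–358.9), Carboniferous (358.9–298.9), Permian (298.9–251.902), Triassic (251.902–201.4), Jurassic (201.4–145).
That is 13 complete periods.

13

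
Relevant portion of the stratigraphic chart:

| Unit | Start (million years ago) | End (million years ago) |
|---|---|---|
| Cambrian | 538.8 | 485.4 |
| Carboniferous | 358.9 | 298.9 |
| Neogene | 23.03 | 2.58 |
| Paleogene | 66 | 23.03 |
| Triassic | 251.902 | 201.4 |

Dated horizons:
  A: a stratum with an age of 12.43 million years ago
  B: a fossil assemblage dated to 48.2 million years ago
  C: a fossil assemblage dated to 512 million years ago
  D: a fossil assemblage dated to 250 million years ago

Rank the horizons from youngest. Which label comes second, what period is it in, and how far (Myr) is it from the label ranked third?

B, in the Paleogene; 201.8 million years to D

Smaller Ma means younger, so youngest first: A 12.43 < B 48.2 < D 250 < C 512.
Counting 2 along gives B (48.2 Ma); the excerpt puts that inside the Paleogene, 66–23.03 Ma.
Next in line is D (250 Ma), and 250 − 48.2 = 201.8 Myr.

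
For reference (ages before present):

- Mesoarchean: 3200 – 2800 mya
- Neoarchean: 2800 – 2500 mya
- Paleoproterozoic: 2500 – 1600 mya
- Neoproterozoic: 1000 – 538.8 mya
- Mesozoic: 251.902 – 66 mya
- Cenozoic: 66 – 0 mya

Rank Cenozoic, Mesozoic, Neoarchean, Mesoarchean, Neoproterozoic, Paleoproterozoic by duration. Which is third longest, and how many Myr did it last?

Start − end for each: Cenozoic 66 − 0 = 66; Mesozoic 251.902 − 66 = 185.902; Neoarchean 2800 − 2500 = 300; Mesoarchean 3200 − 2800 = 400; Neoproterozoic 1000 − 538.8 = 461.2; Paleoproterozoic 2500 − 1600 = 900.
Ranking these from longest: Paleoproterozoic > Neoproterozoic > Mesoarchean > Neoarchean > Mesozoic > Cenozoic.
Position 3 in that ranking is Mesoarchean, which lasted 400 Myr.

Mesoarchean, 400 million years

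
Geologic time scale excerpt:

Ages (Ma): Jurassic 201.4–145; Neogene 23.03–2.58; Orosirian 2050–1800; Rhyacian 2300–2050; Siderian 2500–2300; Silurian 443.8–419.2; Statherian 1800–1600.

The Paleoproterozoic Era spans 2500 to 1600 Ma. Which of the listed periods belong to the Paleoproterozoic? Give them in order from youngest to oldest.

Periods with both bounds inside 2500–1600 Ma: Statherian (1800–1600), Orosirian (2050–1800), Rhyacian (2300–2050), Siderian (2500–2300).

Statherian, Orosirian, Rhyacian, Siderian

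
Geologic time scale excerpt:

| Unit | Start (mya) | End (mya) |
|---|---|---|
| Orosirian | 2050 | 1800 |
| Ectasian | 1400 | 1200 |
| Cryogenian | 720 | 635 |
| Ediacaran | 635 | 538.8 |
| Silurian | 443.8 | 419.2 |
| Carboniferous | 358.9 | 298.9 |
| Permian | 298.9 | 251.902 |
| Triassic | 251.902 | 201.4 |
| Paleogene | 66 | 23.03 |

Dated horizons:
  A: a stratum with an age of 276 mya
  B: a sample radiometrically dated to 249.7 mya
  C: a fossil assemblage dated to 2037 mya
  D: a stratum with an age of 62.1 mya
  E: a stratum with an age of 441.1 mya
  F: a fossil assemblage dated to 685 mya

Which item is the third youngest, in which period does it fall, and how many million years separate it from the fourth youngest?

A, in the Permian; 165.1 million years to E

Sorted youngest-first by Ma: D (62.1), B (249.7), A (276), E (441.1), F (685), C (2037).
The third youngest is A at 276 Ma, which lies in 298.9–251.902 Ma: the Permian.
The fourth youngest is E at 441.1 Ma; separation = |276 − 441.1| = 165.1 Myr.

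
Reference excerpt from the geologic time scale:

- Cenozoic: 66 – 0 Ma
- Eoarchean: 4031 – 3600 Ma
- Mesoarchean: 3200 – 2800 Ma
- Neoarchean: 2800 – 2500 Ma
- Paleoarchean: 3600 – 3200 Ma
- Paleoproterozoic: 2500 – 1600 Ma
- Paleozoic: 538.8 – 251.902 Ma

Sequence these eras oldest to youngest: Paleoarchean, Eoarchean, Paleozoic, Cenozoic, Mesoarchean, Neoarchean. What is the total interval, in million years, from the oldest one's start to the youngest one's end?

Eoarchean, Paleoarchean, Mesoarchean, Neoarchean, Paleozoic, Cenozoic; total span 4031 Myr

Start ages (Ma): Eoarchean 4031, Paleoarchean 3600, Mesoarchean 3200, Neoarchean 2800, Paleozoic 538.8, Cenozoic 66.
Ordered oldest to youngest: Eoarchean, Paleoarchean, Mesoarchean, Neoarchean, Paleozoic, Cenozoic.
Span = 4031 − 0 = 4031 Myr.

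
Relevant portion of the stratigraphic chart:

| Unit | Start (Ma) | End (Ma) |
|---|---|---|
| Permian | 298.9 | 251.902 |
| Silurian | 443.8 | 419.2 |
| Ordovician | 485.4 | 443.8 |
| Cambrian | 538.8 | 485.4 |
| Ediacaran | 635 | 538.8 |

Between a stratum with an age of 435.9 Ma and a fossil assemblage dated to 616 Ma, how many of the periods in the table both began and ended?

616 Ma sits inside the Ediacaran (635–538.8) and 435.9 Ma inside the Silurian (443.8–419.2); neither of those is wholly between the two dates.
The listed periods lying completely between them are Cambrian, Ordovician — 2 in all.

2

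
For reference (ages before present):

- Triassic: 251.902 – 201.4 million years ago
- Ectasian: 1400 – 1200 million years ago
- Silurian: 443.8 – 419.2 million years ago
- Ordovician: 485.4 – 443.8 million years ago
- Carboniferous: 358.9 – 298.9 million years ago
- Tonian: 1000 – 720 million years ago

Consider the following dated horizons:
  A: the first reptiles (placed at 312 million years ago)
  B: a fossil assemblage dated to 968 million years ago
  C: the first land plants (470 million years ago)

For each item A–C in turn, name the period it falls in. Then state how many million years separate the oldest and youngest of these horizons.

A — Carboniferous; B — Tonian; C — Ordovician; span 656 million years

Match each age against the start–end ranges in the excerpt: A = 312 Ma → Carboniferous (358.9–298.9); B = 968 Ma → Tonian (1000–720); C = 470 Ma → Ordovician (485.4–443.8).
The largest age is 968 Ma and the smallest is 312 Ma; their difference is 656 Myr.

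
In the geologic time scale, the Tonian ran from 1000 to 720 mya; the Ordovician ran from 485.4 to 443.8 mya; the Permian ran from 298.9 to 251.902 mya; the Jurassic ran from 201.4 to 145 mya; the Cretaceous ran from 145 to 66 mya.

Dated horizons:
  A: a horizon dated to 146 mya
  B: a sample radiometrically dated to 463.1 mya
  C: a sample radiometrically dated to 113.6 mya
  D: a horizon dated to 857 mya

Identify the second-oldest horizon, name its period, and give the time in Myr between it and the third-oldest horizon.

B, in the Ordovician; 317.1 million years to A

Sorted oldest-first by Ma: D (857), B (463.1), A (146), C (113.6).
The second oldest is B at 463.1 Ma, which lies in 485.4–443.8 Ma: the Ordovician.
The third oldest is A at 146 Ma; separation = |463.1 − 146| = 317.1 Myr.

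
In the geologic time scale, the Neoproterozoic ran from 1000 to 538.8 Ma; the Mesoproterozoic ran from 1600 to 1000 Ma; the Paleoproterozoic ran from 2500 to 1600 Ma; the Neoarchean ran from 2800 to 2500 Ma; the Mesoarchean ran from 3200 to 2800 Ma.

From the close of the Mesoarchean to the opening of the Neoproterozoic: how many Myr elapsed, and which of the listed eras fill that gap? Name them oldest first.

1800 million years; Neoarchean, Paleoproterozoic, Mesoproterozoic

The Mesoarchean closes at 2800 Ma and the Neoproterozoic opens at 1000 Ma, so the interval is 2800 − 1000 = 1800 Myr.
An era fits inside if it starts at or after 2800 Ma and ends at or before 1000 Ma; oldest first that gives Neoarchean, Paleoproterozoic, Mesoproterozoic.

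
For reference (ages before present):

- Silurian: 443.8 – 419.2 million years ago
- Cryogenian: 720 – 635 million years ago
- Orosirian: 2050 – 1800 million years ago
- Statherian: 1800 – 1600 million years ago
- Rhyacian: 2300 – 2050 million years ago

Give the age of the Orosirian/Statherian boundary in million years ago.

1800 million years ago

The Orosirian ends and the Statherian begins at 1800 million years ago.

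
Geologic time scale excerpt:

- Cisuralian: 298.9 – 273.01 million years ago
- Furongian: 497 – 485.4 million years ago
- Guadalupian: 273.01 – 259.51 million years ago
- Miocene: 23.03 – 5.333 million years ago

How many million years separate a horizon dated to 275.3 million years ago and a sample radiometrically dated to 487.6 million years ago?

487.6 − 275.3 = 212.3 million years.

212.3 million years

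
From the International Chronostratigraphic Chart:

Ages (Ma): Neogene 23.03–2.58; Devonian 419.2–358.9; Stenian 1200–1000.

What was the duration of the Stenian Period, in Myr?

200 million years

1200 − 1000 = 200 million years.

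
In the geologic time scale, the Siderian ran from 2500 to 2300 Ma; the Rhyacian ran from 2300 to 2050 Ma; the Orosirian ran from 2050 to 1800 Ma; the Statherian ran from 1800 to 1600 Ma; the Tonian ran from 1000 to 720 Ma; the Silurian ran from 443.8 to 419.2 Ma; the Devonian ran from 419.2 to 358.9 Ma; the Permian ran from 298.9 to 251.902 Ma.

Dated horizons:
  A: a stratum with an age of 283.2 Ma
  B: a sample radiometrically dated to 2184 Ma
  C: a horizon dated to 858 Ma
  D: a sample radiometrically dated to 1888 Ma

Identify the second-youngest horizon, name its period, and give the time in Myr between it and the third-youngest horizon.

Smaller Ma means younger, so youngest first: A 283.2 < C 858 < D 1888 < B 2184.
Counting 2 along gives C (858 Ma); the excerpt puts that inside the Tonian, 1000–720 Ma.
Next in line is D (1888 Ma), and 1888 − 858 = 1030 Myr.

C, in the Tonian; 1030 million years to D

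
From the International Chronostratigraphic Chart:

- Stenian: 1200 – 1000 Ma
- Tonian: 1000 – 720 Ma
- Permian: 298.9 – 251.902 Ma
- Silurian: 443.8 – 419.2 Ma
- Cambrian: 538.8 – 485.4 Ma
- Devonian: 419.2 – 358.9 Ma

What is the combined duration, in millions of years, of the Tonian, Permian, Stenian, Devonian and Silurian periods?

Each duration: Tonian = 280; Permian = 46.998; Stenian = 200; Devonian = 60.3; Silurian = 24.6.
Sum: 280 + 46.998 + 200 + 60.3 + 24.6 = 611.898 Myr.

611.898 million years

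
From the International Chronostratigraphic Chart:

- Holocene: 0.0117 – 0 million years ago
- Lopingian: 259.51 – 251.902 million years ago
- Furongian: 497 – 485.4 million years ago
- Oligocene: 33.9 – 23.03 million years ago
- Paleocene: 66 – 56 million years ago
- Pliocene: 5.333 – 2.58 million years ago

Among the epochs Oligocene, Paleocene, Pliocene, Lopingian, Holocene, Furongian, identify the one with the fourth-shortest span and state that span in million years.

Start − end for each: Oligocene 33.9 − 23.03 = 10.87; Paleocene 66 − 56 = 10; Pliocene 5.333 − 2.58 = 2.753; Lopingian 259.51 − 251.902 = 7.608; Holocene 0.0117 − 0 = 0.0117; Furongian 497 − 485.4 = 11.6.
Ranking these from shortest: Holocene < Pliocene < Lopingian < Paleocene < Oligocene < Furongian.
Position 4 in that ranking is Paleocene, which lasted 10 Myr.

Paleocene, 10 million years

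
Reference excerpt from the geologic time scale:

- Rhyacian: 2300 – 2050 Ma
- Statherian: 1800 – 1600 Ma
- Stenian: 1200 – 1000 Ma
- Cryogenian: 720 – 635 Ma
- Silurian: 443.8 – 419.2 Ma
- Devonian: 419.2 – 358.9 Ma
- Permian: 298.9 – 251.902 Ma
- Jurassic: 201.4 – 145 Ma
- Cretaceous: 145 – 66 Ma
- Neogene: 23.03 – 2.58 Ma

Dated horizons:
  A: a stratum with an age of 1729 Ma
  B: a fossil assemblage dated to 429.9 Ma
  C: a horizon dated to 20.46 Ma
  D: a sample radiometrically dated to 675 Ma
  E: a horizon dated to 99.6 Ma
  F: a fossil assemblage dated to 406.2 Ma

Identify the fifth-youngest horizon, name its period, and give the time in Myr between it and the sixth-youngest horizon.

Sorted youngest-first by Ma: C (20.46), E (99.6), F (406.2), B (429.9), D (675), A (1729).
The fifth youngest is D at 675 Ma, which lies in 720–635 Ma: the Cryogenian.
The sixth youngest is A at 1729 Ma; separation = |675 − 1729| = 1054 Myr.

D, in the Cryogenian; 1054 million years to A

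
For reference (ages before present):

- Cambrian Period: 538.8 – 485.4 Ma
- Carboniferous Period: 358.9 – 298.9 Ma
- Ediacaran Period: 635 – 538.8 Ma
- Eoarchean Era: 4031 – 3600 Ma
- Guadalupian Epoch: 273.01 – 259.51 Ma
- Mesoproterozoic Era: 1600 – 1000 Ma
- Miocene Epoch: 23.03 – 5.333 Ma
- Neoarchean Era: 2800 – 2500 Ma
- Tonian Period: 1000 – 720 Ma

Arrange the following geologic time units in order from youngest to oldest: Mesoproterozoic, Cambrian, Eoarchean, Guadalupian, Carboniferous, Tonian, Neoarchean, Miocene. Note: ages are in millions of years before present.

The oldest of these is Eoarchean (starts 4031 Ma) and the youngest is Miocene (ends 5.333 Ma).
In between, by decreasing start age: Neoarchean (2800), Mesoproterozoic (1600), Tonian (1000), Cambrian (538.8), Carboniferous (358.9), Guadalupian (273.01).
Listing youngest first means reversing that sequence.

Miocene → Guadalupian → Carboniferous → Cambrian → Tonian → Mesoproterozoic → Neoarchean → Eoarchean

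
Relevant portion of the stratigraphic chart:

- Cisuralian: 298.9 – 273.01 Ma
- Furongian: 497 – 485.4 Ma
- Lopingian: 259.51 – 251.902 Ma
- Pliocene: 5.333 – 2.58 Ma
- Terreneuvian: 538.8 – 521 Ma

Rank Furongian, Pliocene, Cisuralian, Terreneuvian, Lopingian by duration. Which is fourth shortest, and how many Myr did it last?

Terreneuvian, 17.8 million years

Start − end for each: Furongian 497 − 485.4 = 11.6; Pliocene 5.333 − 2.58 = 2.753; Cisuralian 298.9 − 273.01 = 25.89; Terreneuvian 538.8 − 521 = 17.8; Lopingian 259.51 − 251.902 = 7.608.
Ranking these from shortest: Pliocene < Lopingian < Furongian < Terreneuvian < Cisuralian.
Position 4 in that ranking is Terreneuvian, which lasted 17.8 Myr.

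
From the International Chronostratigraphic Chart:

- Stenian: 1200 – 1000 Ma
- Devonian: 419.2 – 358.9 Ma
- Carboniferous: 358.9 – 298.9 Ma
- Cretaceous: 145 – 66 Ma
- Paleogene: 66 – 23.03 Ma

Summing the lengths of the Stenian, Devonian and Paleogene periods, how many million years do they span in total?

303.27 million years

Each duration: Stenian = 200; Devonian = 60.3; Paleogene = 42.97.
Sum: 200 + 60.3 + 42.97 = 303.27 Myr.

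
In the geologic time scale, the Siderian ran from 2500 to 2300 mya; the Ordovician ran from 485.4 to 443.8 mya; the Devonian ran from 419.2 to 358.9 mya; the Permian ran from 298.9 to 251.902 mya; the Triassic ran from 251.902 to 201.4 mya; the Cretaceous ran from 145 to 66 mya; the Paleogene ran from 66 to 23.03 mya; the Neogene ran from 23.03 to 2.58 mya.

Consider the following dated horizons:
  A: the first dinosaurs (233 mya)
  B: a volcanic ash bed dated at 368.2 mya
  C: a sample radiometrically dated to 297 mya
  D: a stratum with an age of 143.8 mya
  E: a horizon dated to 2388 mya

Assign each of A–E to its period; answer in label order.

Match each age against the start–end ranges in the excerpt: A = 233 Ma → Triassic (251.902–201.4); B = 368.2 Ma → Devonian (419.2–358.9); C = 297 Ma → Permian (298.9–251.902); D = 143.8 Ma → Cretaceous (145–66); E = 2388 Ma → Siderian (2500–2300).

A — Triassic; B — Devonian; C — Permian; D — Cretaceous; E — Siderian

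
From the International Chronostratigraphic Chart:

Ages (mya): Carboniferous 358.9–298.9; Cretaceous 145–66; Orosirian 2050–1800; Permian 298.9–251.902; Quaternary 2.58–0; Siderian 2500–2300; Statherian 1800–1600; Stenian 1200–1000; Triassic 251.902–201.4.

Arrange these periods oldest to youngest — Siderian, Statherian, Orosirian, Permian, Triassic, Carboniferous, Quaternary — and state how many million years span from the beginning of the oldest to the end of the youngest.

Siderian → Orosirian → Statherian → Carboniferous → Permian → Triassic → Quaternary; total span 2500 Myr

From the excerpt: Siderian 2500–2300; Statherian 1800–1600; Orosirian 2050–1800; Permian 298.9–251.902; Triassic 251.902–201.4; Carboniferous 358.9–298.9; Quaternary 2.58–0 (Ma).
Larger Ma is earlier, so the oldest is Siderian and the youngest is Quaternary; oldest to youngest: Siderian, Orosirian, Statherian, Carboniferous, Permian, Triassic, Quaternary.
Oldest start 2500 minus youngest end 0 gives 2500 Myr overall.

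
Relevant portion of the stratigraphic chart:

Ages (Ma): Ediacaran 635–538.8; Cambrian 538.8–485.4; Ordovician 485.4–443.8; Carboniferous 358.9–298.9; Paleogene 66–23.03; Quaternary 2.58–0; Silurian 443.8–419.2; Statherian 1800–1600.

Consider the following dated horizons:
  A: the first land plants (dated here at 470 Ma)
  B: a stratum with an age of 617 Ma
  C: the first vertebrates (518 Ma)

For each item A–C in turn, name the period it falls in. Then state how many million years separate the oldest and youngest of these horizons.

A: 470 Ma lies in 485.4–443.8 Ma, so Ordovician.
B: 617 Ma lies in 635–538.8 Ma, so Ediacaran.
C: 518 Ma lies in 538.8–485.4 Ma, so Cambrian.
Oldest = 617 Ma, youngest = 470 Ma → span 147 Myr.

A — Ordovician; B — Ediacaran; C — Cambrian; span 147 million years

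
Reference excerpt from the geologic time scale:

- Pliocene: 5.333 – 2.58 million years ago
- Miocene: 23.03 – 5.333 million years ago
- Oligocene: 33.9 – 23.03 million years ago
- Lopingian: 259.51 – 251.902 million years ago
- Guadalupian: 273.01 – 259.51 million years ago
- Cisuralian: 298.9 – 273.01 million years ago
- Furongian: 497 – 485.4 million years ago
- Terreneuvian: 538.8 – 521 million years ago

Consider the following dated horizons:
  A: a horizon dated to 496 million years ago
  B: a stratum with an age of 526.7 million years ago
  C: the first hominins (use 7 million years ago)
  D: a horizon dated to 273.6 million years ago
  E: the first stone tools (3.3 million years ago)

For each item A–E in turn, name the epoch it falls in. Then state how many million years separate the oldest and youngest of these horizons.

Match each age against the start–end ranges in the excerpt: A = 496 Ma → Furongian (497–485.4); B = 526.7 Ma → Terreneuvian (538.8–521); C = 7 Ma → Miocene (23.03–5.333); D = 273.6 Ma → Cisuralian (298.9–273.01); E = 3.3 Ma → Pliocene (5.333–2.58).
The largest age is 526.7 Ma and the smallest is 3.3 Ma; their difference is 523.4 Myr.

A — Furongian; B — Terreneuvian; C — Miocene; D — Cisuralian; E — Pliocene; span 523.4 million years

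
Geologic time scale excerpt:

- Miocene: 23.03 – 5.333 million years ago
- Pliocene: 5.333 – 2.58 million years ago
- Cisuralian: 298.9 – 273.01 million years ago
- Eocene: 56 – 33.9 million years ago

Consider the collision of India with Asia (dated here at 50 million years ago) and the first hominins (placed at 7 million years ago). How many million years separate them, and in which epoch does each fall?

Elapsed time: 50 − 7 = 43 Myr.
50 Ma lies within 56–33.9 Ma: Eocene.
7 Ma lies within 23.03–5.333 Ma: Miocene.

43 million years apart; the first in the Eocene, the second in the Miocene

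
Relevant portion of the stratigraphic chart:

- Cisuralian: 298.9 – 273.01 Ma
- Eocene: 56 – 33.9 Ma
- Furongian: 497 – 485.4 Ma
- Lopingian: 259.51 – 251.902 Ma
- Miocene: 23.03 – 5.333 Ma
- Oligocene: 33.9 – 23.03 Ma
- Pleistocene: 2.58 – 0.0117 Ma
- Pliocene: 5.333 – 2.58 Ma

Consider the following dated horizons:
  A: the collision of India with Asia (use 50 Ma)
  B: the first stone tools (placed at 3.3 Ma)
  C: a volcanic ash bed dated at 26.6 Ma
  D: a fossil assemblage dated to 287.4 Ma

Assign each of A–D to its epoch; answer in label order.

A: 50 Ma lies in 56–33.9 Ma, so Eocene.
B: 3.3 Ma lies in 5.333–2.58 Ma, so Pliocene.
C: 26.6 Ma lies in 33.9–23.03 Ma, so Oligocene.
D: 287.4 Ma lies in 298.9–273.01 Ma, so Cisuralian.

A — Eocene; B — Pliocene; C — Oligocene; D — Cisuralian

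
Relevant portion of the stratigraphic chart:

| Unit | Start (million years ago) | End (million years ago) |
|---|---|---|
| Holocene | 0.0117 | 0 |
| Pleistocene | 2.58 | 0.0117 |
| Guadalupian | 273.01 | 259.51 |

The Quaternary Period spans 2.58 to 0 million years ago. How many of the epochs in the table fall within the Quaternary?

Epochs inside 2.58–0 Ma: Pleistocene, Holocene — 2 in total.

2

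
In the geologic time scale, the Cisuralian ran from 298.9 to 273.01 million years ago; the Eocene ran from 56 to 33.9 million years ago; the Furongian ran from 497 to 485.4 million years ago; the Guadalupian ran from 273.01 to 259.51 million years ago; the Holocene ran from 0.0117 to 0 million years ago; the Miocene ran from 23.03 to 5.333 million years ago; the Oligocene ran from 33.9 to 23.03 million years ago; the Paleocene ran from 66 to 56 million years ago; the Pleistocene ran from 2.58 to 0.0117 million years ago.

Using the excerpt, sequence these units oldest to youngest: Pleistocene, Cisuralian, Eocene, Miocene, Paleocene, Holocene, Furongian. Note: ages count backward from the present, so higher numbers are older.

Read off each span (Ma): Pleistocene 2.58–0.0117; Cisuralian 298.9–273.01; Eocene 56–33.9; Miocene 23.03–5.333; Paleocene 66–56; Holocene 0.0117–0; Furongian 497–485.4.
Larger Ma is older, so oldest→youngest is Furongian, Cisuralian, Paleocene, Eocene, Miocene, Pleistocene, Holocene.

Furongian, Cisuralian, Paleocene, Eocene, Miocene, Pleistocene, Holocene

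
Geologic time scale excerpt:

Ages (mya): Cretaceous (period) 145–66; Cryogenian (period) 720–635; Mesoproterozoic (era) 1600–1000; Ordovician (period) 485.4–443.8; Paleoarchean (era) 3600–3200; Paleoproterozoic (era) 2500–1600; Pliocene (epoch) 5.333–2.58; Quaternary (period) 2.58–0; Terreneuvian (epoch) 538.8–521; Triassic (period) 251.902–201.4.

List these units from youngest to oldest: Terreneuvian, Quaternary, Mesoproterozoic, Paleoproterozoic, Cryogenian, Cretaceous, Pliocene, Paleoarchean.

The oldest of these is Paleoarchean (starts 3600 Ma) and the youngest is Quaternary (ends 0 Ma).
In between, by decreasing start age: Paleoproterozoic (2500), Mesoproterozoic (1600), Cryogenian (720), Terreneuvian (538.8), Cretaceous (145), Pliocene (5.333).
Listing youngest first means reversing that sequence.

Quaternary, then Pliocene, then Cretaceous, then Terreneuvian, then Cryogenian, then Mesoproterozoic, then Paleoproterozoic, then Paleoarchean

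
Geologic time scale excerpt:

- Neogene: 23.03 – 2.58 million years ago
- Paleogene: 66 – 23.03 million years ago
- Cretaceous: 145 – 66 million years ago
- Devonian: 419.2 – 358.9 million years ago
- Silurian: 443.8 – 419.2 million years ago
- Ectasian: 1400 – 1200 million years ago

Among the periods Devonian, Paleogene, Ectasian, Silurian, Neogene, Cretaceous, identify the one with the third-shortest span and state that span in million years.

Durations: Devonian 60.3; Paleogene 42.97; Ectasian 200; Silurian 24.6; Neogene 20.45; Cretaceous 79 Myr.
Sorted shortest-first: Neogene (20.45), Silurian (24.6), Paleogene (42.97), Devonian (60.3), Cretaceous (79), Ectasian (200).
The third shortest is Paleogene at 42.97 Myr.

Paleogene, 42.97 million years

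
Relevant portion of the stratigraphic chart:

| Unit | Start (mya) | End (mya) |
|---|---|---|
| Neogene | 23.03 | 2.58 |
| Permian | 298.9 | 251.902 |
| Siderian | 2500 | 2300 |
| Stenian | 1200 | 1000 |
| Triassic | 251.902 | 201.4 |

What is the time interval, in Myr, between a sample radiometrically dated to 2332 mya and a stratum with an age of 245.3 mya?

2086.7 million years

2332 − 245.3 = 2086.7 million years.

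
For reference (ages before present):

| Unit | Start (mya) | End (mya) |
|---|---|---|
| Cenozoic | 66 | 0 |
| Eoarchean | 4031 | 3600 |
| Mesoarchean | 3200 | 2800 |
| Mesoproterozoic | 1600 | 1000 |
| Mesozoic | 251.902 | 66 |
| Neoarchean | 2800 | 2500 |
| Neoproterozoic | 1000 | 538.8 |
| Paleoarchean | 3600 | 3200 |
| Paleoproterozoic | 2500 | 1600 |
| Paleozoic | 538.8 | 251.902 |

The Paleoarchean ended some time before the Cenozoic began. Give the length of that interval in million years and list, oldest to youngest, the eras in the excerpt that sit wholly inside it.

The Paleoarchean closes at 3200 Ma and the Cenozoic opens at 66 Ma, so the interval is 3200 − 66 = 3134 Myr.
An era fits inside if it starts at or after 3200 Ma and ends at or before 66 Ma; oldest first that gives Mesoarchean, Neoarchean, Paleoproterozoic, Mesoproterozoic, Neoproterozoic, Paleozoic, Mesozoic.

3134 million years; Mesoarchean, Neoarchean, Paleoproterozoic, Mesoproterozoic, Neoproterozoic, Paleozoic, Mesozoic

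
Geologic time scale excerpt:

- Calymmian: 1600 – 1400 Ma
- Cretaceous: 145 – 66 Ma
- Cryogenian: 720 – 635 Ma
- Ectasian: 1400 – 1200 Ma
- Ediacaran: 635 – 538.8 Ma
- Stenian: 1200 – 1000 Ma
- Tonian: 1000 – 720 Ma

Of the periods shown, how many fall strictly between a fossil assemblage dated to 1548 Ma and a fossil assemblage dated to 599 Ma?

4

The older date is 1548 Ma and the younger is 599 Ma.
Periods with start < 1548 and end > 599 Ma: Ectasian (1400–1200), Stenian (1200–1000), Tonian (1000–720), Cryogenian (720–635).
That is 4 complete periods.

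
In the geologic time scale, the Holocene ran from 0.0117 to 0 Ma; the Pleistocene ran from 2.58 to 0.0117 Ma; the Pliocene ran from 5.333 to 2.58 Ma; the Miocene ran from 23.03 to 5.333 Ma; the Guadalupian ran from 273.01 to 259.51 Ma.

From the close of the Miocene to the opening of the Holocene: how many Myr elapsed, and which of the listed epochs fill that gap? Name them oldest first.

The Miocene closes at 5.333 Ma and the Holocene opens at 0.0117 Ma, so the interval is 5.333 − 0.0117 = 5.3213 Myr.
An epoch fits inside if it starts at or after 5.333 Ma and ends at or before 0.0117 Ma; oldest first that gives Pliocene, Pleistocene.

5.3213 million years; Pliocene, Pleistocene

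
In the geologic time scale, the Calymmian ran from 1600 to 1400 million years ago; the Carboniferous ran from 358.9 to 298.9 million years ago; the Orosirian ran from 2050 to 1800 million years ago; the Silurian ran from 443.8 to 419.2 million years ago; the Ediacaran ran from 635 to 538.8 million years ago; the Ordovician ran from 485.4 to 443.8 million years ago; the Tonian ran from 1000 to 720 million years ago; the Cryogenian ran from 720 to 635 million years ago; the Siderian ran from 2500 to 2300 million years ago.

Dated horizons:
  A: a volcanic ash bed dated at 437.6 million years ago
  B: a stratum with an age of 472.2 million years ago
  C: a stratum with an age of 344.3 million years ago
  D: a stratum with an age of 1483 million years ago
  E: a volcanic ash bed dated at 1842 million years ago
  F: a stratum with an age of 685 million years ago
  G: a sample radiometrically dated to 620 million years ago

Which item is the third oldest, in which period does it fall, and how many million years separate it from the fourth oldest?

F, in the Cryogenian; 65 million years to G

Sorted oldest-first by Ma: E (1842), D (1483), F (685), G (620), B (472.2), A (437.6), C (344.3).
The third oldest is F at 685 Ma, which lies in 720–635 Ma: the Cryogenian.
The fourth oldest is G at 620 Ma; separation = |685 − 620| = 65 Myr.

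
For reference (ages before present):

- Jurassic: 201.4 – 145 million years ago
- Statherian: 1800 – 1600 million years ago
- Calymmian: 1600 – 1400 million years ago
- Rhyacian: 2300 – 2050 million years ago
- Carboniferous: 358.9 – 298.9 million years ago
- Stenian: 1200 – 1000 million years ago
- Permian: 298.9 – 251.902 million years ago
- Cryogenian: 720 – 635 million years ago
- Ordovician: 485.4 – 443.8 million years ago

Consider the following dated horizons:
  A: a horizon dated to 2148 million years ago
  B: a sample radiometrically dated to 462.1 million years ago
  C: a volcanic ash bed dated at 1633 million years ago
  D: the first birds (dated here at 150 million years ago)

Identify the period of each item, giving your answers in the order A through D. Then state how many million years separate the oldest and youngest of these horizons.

Match each age against the start–end ranges in the excerpt: A = 2148 Ma → Rhyacian (2300–2050); B = 462.1 Ma → Ordovician (485.4–443.8); C = 1633 Ma → Statherian (1800–1600); D = 150 Ma → Jurassic (201.4–145).
The largest age is 2148 Ma and the smallest is 150 Ma; their difference is 1998 Myr.

A — Rhyacian; B — Ordovician; C — Statherian; D — Jurassic; span 1998 million years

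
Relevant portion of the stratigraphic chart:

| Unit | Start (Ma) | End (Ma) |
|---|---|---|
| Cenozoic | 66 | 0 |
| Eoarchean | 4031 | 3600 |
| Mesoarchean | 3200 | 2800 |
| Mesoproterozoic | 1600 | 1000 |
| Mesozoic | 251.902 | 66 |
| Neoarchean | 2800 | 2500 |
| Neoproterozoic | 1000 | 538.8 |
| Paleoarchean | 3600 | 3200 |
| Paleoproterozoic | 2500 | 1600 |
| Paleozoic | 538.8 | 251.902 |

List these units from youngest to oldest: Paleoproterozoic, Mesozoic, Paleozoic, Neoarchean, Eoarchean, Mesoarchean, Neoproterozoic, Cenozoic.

Sorting by start age (ascending Ma, since larger Ma = older): Cenozoic began 66, Mesozoic began 251.902, Paleozoic began 538.8, Neoproterozoic began 1000, Paleoproterozoic began 2500, Neoarchean began 2800, Mesoarchean began 3200, Eoarchean began 4031.

Cenozoic → Mesozoic → Paleozoic → Neoproterozoic → Paleoproterozoic → Neoarchean → Mesoarchean → Eoarchean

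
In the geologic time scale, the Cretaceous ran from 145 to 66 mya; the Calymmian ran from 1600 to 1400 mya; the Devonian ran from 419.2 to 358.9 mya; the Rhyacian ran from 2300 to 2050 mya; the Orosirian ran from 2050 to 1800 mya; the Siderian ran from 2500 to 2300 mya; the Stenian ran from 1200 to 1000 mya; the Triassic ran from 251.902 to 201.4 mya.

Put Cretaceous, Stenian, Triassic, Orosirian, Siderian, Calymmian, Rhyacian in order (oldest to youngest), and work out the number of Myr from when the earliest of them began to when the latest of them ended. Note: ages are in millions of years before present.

Siderian, Rhyacian, Orosirian, Calymmian, Stenian, Triassic, Cretaceous; total span 2434 Myr

From the excerpt: Cretaceous 145–66; Stenian 1200–1000; Triassic 251.902–201.4; Orosirian 2050–1800; Siderian 2500–2300; Calymmian 1600–1400; Rhyacian 2300–2050 (Ma).
Larger Ma is earlier, so the oldest is Siderian and the youngest is Cretaceous; oldest to youngest: Siderian, Rhyacian, Orosirian, Calymmian, Stenian, Triassic, Cretaceous.
Oldest start 2500 minus youngest end 66 gives 2434 Myr overall.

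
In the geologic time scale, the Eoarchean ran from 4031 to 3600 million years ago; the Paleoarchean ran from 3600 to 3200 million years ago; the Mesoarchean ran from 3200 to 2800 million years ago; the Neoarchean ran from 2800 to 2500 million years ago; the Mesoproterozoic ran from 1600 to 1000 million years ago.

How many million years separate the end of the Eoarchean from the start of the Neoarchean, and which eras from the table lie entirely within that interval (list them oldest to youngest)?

800 million years; Paleoarchean, Mesoarchean

End of Eoarchean = 3600 Ma; start of Neoarchean = 2800 Ma.
Gap = 3600 − 2800 = 800 Myr.
Eras wholly inside 3600–2800 Ma: Paleoarchean (3600–3200), Mesoarchean (3200–2800).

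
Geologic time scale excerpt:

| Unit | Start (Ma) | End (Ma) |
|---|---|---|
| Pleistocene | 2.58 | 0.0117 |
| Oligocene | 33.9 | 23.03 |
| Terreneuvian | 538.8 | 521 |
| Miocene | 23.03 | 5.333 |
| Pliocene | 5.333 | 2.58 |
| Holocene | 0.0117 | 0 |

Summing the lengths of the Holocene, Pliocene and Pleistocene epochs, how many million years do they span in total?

5.333 million years

Duration is start − end for each: (0.0117 − 0) + (5.333 − 2.58) + (2.58 − 0.0117).
That is 0.0117 + 2.753 + 2.5683, which totals 5.333 million years.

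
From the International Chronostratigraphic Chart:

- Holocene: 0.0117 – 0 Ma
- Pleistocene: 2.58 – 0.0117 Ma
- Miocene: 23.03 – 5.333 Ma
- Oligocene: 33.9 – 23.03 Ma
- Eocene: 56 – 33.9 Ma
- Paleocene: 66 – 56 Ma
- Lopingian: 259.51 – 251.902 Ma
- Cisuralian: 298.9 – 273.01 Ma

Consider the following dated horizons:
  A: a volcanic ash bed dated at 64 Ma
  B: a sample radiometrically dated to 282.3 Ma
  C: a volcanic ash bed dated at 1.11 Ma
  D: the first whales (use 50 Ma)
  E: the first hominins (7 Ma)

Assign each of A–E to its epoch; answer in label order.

A — Paleocene; B — Cisuralian; C — Pleistocene; D — Eocene; E — Miocene

Match each age against the start–end ranges in the excerpt: A = 64 Ma → Paleocene (66–56); B = 282.3 Ma → Cisuralian (298.9–273.01); C = 1.11 Ma → Pleistocene (2.58–0.0117); D = 50 Ma → Eocene (56–33.9); E = 7 Ma → Miocene (23.03–5.333).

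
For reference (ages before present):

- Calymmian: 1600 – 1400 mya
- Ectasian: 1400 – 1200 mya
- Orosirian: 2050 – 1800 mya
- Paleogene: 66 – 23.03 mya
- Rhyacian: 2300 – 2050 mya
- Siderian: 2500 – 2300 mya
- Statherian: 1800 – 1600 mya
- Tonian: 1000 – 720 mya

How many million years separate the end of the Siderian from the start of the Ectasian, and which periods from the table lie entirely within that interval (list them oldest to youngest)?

900 million years; Rhyacian, Orosirian, Statherian, Calymmian

The Siderian closes at 2300 Ma and the Ectasian opens at 1400 Ma, so the interval is 2300 − 1400 = 900 Myr.
A period fits inside if it starts at or after 2300 Ma and ends at or before 1400 Ma; oldest first that gives Rhyacian, Orosirian, Statherian, Calymmian.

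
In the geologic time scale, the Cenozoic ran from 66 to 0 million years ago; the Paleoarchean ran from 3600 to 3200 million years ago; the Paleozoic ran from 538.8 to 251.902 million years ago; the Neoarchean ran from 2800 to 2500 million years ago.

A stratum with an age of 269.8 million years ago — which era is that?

269.8 Ma lies between 538.8 and 251.902 Ma, so it falls in the Paleozoic.

Paleozoic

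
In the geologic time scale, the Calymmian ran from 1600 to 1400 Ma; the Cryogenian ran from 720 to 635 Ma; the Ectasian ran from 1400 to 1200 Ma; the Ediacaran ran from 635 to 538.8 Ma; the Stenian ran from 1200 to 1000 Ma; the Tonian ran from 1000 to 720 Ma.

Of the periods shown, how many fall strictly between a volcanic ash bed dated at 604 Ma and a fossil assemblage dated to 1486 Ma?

1486 Ma sits inside the Calymmian (1600–1400) and 604 Ma inside the Ediacaran (635–538.8); neither of those is wholly between the two dates.
The listed periods lying completely between them are Ectasian, Stenian, Tonian, Cryogenian — 4 in all.

4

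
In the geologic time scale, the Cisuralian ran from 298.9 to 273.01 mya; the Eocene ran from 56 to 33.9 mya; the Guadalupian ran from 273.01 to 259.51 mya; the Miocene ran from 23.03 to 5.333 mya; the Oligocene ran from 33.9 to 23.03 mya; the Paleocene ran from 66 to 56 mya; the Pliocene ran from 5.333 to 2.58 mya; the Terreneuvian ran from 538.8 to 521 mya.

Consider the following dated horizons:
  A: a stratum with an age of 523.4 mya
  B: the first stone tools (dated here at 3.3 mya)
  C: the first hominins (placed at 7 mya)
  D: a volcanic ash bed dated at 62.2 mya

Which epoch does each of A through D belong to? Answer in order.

A — Terreneuvian; B — Pliocene; C — Miocene; D — Paleocene

A: 523.4 Ma lies in 538.8–521 Ma, so Terreneuvian.
B: 3.3 Ma lies in 5.333–2.58 Ma, so Pliocene.
C: 7 Ma lies in 23.03–5.333 Ma, so Miocene.
D: 62.2 Ma lies in 66–56 Ma, so Paleocene.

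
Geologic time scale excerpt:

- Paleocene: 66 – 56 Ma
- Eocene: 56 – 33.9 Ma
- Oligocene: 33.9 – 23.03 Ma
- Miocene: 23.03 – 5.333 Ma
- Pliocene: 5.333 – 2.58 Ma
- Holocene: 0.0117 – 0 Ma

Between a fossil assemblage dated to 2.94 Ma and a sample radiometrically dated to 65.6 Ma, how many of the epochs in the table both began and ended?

65.6 Ma sits inside the Paleocene (66–56) and 2.94 Ma inside the Pliocene (5.333–2.58); neither of those is wholly between the two dates.
The listed epochs lying completely between them are Eocene, Oligocene, Miocene — 3 in all.

3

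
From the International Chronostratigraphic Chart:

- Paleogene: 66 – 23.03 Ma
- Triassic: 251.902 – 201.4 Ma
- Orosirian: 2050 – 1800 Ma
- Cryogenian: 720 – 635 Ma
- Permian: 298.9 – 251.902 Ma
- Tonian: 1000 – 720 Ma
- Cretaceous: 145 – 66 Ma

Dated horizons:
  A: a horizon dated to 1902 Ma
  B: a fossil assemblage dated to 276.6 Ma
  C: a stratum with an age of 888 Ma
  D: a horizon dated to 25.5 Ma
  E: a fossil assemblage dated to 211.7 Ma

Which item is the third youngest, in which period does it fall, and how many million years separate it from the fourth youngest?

Smaller Ma means younger, so youngest first: D 25.5 < E 211.7 < B 276.6 < C 888 < A 1902.
Counting 3 along gives B (276.6 Ma); the excerpt puts that inside the Permian, 298.9–251.902 Ma.
Next in line is C (888 Ma), and 888 − 276.6 = 611.4 Myr.

B, in the Permian; 611.4 million years to C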